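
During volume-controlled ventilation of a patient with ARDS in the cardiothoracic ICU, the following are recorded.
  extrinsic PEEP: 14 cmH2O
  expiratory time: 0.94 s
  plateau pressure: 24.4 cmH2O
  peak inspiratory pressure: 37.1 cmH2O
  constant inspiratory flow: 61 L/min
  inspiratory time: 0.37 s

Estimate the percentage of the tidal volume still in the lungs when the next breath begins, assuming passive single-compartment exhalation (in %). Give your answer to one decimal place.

12.5

Flow: 61 L/min ÷ 60 = 1.0167 L/s.
Vt = flow × Ti = 1.0167 L/s × 0.37 s × 1000 mL/L = 376.18 mL.
R = (PIP − Pplat)/V̇ = (37.1 − 24.4) / 1.0167 = 12.7/1.0167 = 12.491 cmH2O·s/L.
C = Vt/(Pplat − PEEP) = 376.18 / (24.4 − 14) = 376.18/10.4 = 36.171 mL/cmH2O.
τ = R × C = 12.491 × 0.03617 L/cmH2O = 0.4518 s.
Fraction remaining at end-expiration = e^(−Te/τ) = e^(−0.94/0.4518) = 0.1249 → 12.49%.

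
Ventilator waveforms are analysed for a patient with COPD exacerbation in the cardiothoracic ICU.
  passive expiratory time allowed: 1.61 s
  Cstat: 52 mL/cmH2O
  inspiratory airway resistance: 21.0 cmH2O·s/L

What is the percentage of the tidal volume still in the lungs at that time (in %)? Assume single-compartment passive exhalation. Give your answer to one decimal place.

τ = R × C = 21.0 × 52 mL/cmH2O = 21.0 × 0.052 L/cmH2O = 1.092 s.
Passive exhalation: V(t)/V₀ = e^(−t/τ) = e^(−1.61/1.092) = 0.2289.
Fraction remaining = 0.2289 → 22.89%.

22.9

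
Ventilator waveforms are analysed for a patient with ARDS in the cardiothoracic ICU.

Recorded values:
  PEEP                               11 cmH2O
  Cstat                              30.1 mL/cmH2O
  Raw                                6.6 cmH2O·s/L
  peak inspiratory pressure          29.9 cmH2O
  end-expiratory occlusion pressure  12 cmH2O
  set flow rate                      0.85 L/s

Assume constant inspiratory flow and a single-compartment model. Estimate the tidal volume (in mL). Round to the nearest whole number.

370

Total PEEP = 12 cmH2O (set 11 + intrinsic 1); this is the baseline alveolar pressure.
Equation of motion (constant flow): PIP = Vt/C + R·V̇ + PEEP.
Vt/C = PIP − R·V̇ − PEEP = 29.9 − 5.61 − 12 = 12.29 cmH2O.
Vt = C × 12.29 = 30.1 × 12.29 = 369.93 mL.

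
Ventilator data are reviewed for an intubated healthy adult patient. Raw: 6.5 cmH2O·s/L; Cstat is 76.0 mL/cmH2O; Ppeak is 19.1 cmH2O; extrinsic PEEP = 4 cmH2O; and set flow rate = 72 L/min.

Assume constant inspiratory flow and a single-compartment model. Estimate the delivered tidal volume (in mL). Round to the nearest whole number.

555

Flow: 72 L/min ÷ 60 = 1.2 L/s.
Equation of motion (constant flow): PIP = Vt/C + R·V̇ + PEEP.
Vt/C = PIP − R·V̇ − PEEP = 19.1 − 7.8 − 4 = 7.3 cmH2O.
Vt = C × 7.3 = 76.0 × 7.3 = 554.8 mL.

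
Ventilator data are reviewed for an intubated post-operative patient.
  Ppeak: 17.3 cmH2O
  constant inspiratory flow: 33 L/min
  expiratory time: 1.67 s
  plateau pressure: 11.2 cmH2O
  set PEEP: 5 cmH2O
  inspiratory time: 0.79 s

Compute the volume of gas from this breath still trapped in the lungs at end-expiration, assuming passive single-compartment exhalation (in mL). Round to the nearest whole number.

51

Flow: 33 L/min ÷ 60 = 0.55 L/s.
Vt = flow × Ti = 0.55 L/s × 0.79 s × 1000 mL/L = 434.5 mL.
R = (PIP − Pplat)/V̇ = (17.3 − 11.2) / 0.55 = 6.1/0.55 = 11.091 cmH2O·s/L.
C = Vt/(Pplat − PEEP) = 434.5 / (11.2 − 5) = 434.5/6.2 = 70.081 mL/cmH2O.
τ = R × C = 11.091 × 0.07008 L/cmH2O = 0.7773 s.
Fraction remaining = e^(−Te/τ) = e^(−1.67/0.7773) = 0.1167.
Trapped volume = 434.5 × 0.1167 = 50.706 mL.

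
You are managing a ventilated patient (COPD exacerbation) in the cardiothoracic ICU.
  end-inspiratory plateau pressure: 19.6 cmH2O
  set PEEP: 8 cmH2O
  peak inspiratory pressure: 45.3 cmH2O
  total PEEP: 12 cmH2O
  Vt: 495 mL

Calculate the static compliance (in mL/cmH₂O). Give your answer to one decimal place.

End-expiratory occlusion gives total PEEP = 12 cmH2O (intrinsic PEEP = 12 − 8 = 4). Use total PEEP for the elastic gradient.
Cstat = Vt / (Pplat − PEEPtotal) = 495 / (19.6 − 12) = 495 / 7.6 = 65.132 mL/cmH2O.

65.1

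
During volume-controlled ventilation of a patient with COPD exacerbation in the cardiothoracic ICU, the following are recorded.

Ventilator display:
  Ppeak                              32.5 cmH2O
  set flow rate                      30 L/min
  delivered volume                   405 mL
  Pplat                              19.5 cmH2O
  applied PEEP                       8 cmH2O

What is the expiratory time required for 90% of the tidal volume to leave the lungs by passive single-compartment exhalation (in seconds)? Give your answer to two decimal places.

Flow: 30 L/min ÷ 60 = 0.5 L/s.
R = (PIP − Pplat)/V̇ = (32.5 − 19.5) / 0.5 = 13.0/0.5 = 26.0 cmH2O·s/L.
C = Vt/(Pplat − PEEP) = 405.0 / (19.5 − 8) = 405.0/11.5 = 35.217 mL/cmH2O.
τ = R × C = 26.0 × 0.03522 L/cmH2O = 0.9157 s.
t = −τ·ln(1 − 0.90) = −0.9157·ln(0.1) = 2.108 s.

2.11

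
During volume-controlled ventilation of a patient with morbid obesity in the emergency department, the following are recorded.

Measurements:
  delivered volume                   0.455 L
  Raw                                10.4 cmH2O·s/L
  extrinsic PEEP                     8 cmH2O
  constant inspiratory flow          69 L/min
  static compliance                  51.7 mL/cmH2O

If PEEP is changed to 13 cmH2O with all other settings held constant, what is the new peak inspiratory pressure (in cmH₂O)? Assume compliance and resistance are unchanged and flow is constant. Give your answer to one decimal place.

33.8

Flow: 69 L/min ÷ 60 = 1.15 L/s.
PIP = Vt/C + R·V̇ + PEEP (constant-flow equation of motion).
Only the baseline term changes: ΔPIP = ΔPEEP = 13 − 8 = 5.0 cmH2O.
Original PIP = 455/51.7 + 10.4×1.15 + 8 = 28.761 cmH2O; new PIP = 28.761 + (5.0) = 33.761 cmH2O.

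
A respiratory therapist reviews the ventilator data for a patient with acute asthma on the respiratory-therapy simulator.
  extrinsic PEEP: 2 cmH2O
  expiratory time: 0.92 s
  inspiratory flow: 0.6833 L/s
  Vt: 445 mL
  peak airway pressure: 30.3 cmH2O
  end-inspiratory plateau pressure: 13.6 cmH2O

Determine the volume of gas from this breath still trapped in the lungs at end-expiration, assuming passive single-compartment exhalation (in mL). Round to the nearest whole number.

167

R = (PIP − Pplat)/V̇ = (30.3 − 13.6) / 0.6833 = 16.7/0.6833 = 24.44 cmH2O·s/L.
C = Vt/(Pplat − PEEP) = 445.0 / (13.6 − 2) = 445.0/11.6 = 38.362 mL/cmH2O.
τ = R × C = 24.44 × 0.03836 L/cmH2O = 0.9375 s.
Fraction remaining = e^(−Te/τ) = e^(−0.92/0.9375) = 0.3748.
Trapped volume = 445.0 × 0.3748 = 166.79 mL.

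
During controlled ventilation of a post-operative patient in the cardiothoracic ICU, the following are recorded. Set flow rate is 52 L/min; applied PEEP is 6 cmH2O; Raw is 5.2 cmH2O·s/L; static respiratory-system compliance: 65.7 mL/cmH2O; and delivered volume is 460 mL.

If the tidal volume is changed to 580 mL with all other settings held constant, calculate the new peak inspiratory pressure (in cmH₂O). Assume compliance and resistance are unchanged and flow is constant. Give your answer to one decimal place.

19.3

Flow: 52 L/min ÷ 60 = 0.8667 L/s.
PIP = Vt/C + R·V̇ + PEEP (constant-flow equation of motion).
Only the elastic term changes: ΔPIP = ΔVt / C = (580 − 460) / 65.7 = 1.826 cmH2O.
Original PIP = 460/65.7 + 5.2×0.8667 + 6 = 17.508 cmH2O; new PIP = 17.508 + (1.826) = 19.334 cmH2O.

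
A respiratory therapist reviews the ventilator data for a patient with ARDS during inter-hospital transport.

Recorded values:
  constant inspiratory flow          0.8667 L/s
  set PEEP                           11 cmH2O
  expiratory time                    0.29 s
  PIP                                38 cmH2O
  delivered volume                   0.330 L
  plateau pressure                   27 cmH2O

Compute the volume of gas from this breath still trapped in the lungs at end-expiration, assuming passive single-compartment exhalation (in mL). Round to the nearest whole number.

109

R = (PIP − Pplat)/V̇ = (38 − 27) / 0.8667 = 11.0/0.8667 = 12.692 cmH2O·s/L.
C = Vt/(Pplat − PEEP) = 330.0 / (27 − 11) = 330.0/16.0 = 20.625 mL/cmH2O.
τ = R × C = 12.692 × 0.02063 L/cmH2O = 0.2618 s.
Fraction remaining = e^(−Te/τ) = e^(−0.29/0.2618) = 0.3303.
Trapped volume = 330.0 × 0.3303 = 109.0 mL.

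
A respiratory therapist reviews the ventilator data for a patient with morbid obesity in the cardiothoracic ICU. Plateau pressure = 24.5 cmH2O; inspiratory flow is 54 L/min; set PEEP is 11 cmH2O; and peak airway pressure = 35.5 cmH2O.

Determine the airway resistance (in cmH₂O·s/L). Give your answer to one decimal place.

Flow: 54 L/min ÷ 60 = 0.9 L/s.
Raw = (PIP − Pplat) / flow = (35.5 − 24.5) / 0.9 = 11.0 / 0.9 = 12.222 cmH2O·s/L.

12.2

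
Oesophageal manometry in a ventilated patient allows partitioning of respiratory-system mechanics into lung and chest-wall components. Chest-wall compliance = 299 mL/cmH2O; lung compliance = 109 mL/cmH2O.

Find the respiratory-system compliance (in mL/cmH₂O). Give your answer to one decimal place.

79.9

Lung and chest wall are elastances in series: 1/Crs = 1/CL + 1/Ccw.
1/Crs = 1/109 + 1/299 = 0.01252.
Crs = 79.872 mL/cmH2O.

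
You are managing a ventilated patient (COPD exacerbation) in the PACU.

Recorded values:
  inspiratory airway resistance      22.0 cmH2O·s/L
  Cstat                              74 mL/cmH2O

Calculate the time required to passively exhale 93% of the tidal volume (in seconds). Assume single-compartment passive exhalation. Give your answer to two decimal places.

τ = R × C = 22.0 × 74 mL/cmH2O = 22.0 × 0.074 L/cmH2O = 1.628 s.
Exhaled fraction f = 1 − e^(−t/τ) → t = −τ·ln(1 − f) = −1.628·ln(0.07) = 4.329 s.

4.33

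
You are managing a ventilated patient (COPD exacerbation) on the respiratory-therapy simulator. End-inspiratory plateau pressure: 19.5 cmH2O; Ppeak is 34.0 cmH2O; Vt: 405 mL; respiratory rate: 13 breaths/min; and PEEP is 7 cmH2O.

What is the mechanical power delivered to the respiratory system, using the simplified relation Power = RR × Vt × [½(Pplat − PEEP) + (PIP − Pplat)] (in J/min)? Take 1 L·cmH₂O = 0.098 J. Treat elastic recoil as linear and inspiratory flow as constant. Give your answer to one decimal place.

Per-breath work = Vt × [½(Pplat−PEEP) + (PIP−Pplat)] = 0.405 × [0.5×12.5 + 14.5] = 0.405 × 20.75 = 8.404 L·cmH2O.
Power = 13 × 8.404 = 109.25 L·cmH2O/min.
× 0.098 J/(L·cmH2O) → 10.707 J/min.

10.7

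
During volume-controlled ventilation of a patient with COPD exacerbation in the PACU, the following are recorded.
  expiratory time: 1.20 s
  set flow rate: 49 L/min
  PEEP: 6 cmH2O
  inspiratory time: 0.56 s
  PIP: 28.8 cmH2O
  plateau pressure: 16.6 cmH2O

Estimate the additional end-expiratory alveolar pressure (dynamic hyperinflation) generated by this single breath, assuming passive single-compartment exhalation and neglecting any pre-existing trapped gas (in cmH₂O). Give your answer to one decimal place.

Flow: 49 L/min ÷ 60 = 0.8167 L/s.
Vt = flow × Ti = 0.8167 L/s × 0.56 s × 1000 mL/L = 457.35 mL.
R = (PIP − Pplat)/V̇ = (28.8 − 16.6) / 0.8167 = 12.2/0.8167 = 14.938 cmH2O·s/L.
C = Vt/(Pplat − PEEP) = 457.35 / (16.6 − 6) = 457.35/10.6 = 43.146 mL/cmH2O.
τ = R × C = 14.938 × 0.04315 L/cmH2O = 0.6446 s.
Fraction remaining = e^(−Te/τ) = e^(−1.20/0.6446) = 0.1554; trapped volume = 457.35 × 0.1554 = 71.072 mL.
Additional alveolar pressure from trapping ≈ V_trapped / C = 71.072 / 43.146 = 1.647 cmH2O.

1.6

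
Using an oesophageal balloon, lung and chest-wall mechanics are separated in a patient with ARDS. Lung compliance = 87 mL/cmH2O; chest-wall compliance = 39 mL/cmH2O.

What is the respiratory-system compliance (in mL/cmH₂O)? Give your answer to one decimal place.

26.9

Lung and chest wall are elastances in series: 1/Crs = 1/CL + 1/Ccw.
1/Crs = 1/87 + 1/39 = 0.03714.
Crs = 26.925 mL/cmH2O.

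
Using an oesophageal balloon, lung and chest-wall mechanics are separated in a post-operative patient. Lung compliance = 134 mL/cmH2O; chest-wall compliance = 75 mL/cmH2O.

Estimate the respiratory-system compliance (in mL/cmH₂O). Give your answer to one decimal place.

Lung and chest wall are elastances in series: 1/Crs = 1/CL + 1/Ccw.
1/Crs = 1/134 + 1/75 = 0.0208.
Crs = 48.077 mL/cmH2O.

48.1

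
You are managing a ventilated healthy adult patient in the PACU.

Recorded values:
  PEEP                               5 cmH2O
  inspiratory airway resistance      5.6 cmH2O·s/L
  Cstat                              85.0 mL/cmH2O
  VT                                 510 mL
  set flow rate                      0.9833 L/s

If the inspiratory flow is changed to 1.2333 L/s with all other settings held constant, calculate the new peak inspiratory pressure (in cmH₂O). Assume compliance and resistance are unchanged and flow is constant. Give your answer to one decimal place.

PIP = Vt/C + R·V̇ + PEEP (constant-flow equation of motion).
Only the resistive term changes: ΔPIP = R × ΔV̇ = 5.6 × (1.2333 − 0.9833) = 5.6 × 0.25 = 1.4 cmH2O.
Original PIP = 510/85.0 + 5.6×0.9833 + 5 = 16.506 cmH2O; new PIP = 16.506 + (1.4) = 17.906 cmH2O.

17.9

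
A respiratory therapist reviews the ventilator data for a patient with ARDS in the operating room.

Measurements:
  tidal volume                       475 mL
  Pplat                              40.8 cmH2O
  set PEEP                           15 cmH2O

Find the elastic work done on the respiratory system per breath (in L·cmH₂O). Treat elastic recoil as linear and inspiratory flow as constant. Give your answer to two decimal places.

6.13

Elastic work ≈ ½ × (Pplat − PEEP) × Vt = 0.5 × (40.8 − 15) × 0.475 L = 0.5 × 25.8 × 0.475 = 6.128 L·cmH2O.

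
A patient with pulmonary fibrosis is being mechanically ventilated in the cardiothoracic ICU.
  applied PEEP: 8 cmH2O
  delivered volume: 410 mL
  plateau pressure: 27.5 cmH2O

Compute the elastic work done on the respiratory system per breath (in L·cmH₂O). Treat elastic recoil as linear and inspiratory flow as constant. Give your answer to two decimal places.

4.00

Elastic work ≈ ½ × (Pplat − PEEP) × Vt = 0.5 × (27.5 − 8) × 0.410 L = 0.5 × 19.5 × 0.410 = 3.998 L·cmH2O.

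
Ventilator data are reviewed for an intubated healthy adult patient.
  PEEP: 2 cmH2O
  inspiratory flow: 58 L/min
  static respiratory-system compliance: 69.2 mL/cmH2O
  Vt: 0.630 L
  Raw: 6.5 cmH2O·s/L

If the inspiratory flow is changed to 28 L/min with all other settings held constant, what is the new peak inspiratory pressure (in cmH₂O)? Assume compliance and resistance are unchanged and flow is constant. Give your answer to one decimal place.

14.1

Flow: 58 L/min ÷ 60 = 0.9667 L/s.
New flow: 28 L/min ÷ 60 = 0.4667 L/s.
PIP = Vt/C + R·V̇ + PEEP (constant-flow equation of motion).
Only the resistive term changes: ΔPIP = R × ΔV̇ = 6.5 × (0.4667 − 0.9667) = 6.5 × -0.5 = -3.25 cmH2O.
Original PIP = 630/69.2 + 6.5×0.9667 + 2 = 17.388 cmH2O; new PIP = 17.388 + (-3.25) = 14.138 cmH2O.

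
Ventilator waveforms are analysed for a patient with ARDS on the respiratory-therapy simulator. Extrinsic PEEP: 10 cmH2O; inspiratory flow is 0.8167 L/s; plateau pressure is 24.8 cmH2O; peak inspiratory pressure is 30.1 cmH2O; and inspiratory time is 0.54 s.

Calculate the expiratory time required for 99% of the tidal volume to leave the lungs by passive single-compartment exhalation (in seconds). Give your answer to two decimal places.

Vt = flow × Ti = 0.8167 L/s × 0.54 s × 1000 mL/L = 441.02 mL.
R = (PIP − Pplat)/V̇ = (30.1 − 24.8) / 0.8167 = 5.3/0.8167 = 6.49 cmH2O·s/L.
C = Vt/(Pplat − PEEP) = 441.02 / (24.8 − 10) = 441.02/14.8 = 29.799 mL/cmH2O.
τ = R × C = 6.49 × 0.0298 L/cmH2O = 0.1934 s.
t = −τ·ln(1 − 0.99) = −0.1934·ln(0.01) = 0.8906 s.

0.89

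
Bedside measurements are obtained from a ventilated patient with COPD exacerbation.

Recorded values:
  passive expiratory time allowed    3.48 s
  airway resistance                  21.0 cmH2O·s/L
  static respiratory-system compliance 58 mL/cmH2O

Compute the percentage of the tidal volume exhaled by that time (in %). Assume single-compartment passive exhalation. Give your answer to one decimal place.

τ = R × C = 21.0 × 58 mL/cmH2O = 21.0 × 0.058 L/cmH2O = 1.218 s.
Passive exhalation: V(t)/V₀ = e^(−t/τ) = e^(−3.48/1.218) = 0.05743.
Fraction exhaled = 1 − 0.05743 = 0.9426 → 94.26%.

94.3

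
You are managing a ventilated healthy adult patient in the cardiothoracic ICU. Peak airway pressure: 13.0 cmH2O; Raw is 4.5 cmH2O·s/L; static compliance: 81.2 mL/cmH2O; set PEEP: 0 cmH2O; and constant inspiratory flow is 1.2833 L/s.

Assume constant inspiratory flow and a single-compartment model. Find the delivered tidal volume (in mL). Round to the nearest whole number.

Equation of motion (constant flow): PIP = Vt/C + R·V̇ + PEEP.
Vt/C = PIP − R·V̇ − PEEP = 13.0 − 5.775 − 0 = 7.225 cmH2O.
Vt = C × 7.225 = 81.2 × 7.225 = 586.67 mL.

587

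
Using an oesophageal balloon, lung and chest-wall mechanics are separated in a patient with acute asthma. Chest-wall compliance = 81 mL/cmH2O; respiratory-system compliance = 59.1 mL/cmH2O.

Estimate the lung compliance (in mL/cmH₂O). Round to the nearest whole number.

1/CL = 1/Crs − 1/Ccw.
1/CL = 1/59.1 − 1/81 = 0.004575.
CL = 218.58 mL/cmH2O.

219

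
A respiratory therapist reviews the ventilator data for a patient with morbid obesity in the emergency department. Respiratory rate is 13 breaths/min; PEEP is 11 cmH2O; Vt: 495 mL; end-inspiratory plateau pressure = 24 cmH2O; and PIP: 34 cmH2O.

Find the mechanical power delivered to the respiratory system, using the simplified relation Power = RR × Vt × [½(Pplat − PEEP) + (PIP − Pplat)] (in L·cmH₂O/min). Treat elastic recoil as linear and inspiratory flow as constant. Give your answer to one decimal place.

Per-breath work = Vt × [½(Pplat−PEEP) + (PIP−Pplat)] = 0.495 × [0.5×13.0 + 10.0] = 0.495 × 16.5 = 8.168 L·cmH2O.
Power = 13 × 8.168 = 106.18 L·cmH2O/min.

106.2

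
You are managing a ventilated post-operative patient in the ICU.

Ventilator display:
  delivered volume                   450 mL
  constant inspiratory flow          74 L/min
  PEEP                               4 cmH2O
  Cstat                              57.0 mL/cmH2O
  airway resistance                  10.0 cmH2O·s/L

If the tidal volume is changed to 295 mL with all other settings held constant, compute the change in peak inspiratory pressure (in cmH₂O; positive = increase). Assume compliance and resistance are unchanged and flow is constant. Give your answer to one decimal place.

-2.7

PIP = Vt/C + R·V̇ + PEEP (constant-flow equation of motion).
Only the elastic term changes: ΔPIP = ΔVt / C = (295 − 450) / 57.0 = -2.719 cmH2O.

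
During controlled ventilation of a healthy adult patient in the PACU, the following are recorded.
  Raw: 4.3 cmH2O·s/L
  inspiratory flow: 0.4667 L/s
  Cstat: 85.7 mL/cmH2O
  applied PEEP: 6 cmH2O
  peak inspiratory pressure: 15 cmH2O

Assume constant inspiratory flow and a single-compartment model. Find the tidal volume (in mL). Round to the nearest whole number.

599

Equation of motion (constant flow): PIP = Vt/C + R·V̇ + PEEP.
Vt/C = PIP − R·V̇ − PEEP = 15 − 2.007 − 6 = 6.993 cmH2O.
Vt = C × 6.993 = 85.7 × 6.993 = 599.3 mL.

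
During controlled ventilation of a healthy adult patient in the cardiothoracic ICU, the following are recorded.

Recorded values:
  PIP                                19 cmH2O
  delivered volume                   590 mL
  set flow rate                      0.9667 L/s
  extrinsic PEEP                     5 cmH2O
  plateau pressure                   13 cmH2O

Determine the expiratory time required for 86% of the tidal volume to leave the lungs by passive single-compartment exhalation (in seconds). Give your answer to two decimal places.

0.90

R = (PIP − Pplat)/V̇ = (19 − 13) / 0.9667 = 6.0/0.9667 = 6.207 cmH2O·s/L.
C = Vt/(Pplat − PEEP) = 590.0 / (13 − 5) = 590.0/8.0 = 73.75 mL/cmH2O.
τ = R × C = 6.207 × 0.07375 L/cmH2O = 0.4578 s.
t = −τ·ln(1 − 0.86) = −0.4578·ln(0.14) = 0.9001 s.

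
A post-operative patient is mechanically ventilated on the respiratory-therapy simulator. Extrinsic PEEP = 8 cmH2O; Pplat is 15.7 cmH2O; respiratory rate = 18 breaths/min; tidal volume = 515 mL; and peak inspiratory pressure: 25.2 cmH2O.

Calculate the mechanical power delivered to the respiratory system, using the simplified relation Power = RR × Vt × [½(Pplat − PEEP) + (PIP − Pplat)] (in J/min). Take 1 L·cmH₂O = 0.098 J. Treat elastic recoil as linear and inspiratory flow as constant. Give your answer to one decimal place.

Per-breath work = Vt × [½(Pplat−PEEP) + (PIP−Pplat)] = 0.515 × [0.5×7.7 + 9.5] = 0.515 × 13.35 = 6.875 L·cmH2O.
Power = 18 × 6.875 = 123.75 L·cmH2O/min.
× 0.098 J/(L·cmH2O) → 12.128 J/min.

12.1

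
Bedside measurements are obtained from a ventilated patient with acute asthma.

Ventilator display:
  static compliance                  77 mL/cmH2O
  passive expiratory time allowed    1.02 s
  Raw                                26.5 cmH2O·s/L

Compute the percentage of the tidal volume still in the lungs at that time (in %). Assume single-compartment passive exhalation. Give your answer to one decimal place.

60.7

τ = R × C = 26.5 × 77 mL/cmH2O = 26.5 × 0.077 L/cmH2O = 2.041 s.
Passive exhalation: V(t)/V₀ = e^(−t/τ) = e^(−1.02/2.041) = 0.6067.
Fraction remaining = 0.6067 → 60.67%.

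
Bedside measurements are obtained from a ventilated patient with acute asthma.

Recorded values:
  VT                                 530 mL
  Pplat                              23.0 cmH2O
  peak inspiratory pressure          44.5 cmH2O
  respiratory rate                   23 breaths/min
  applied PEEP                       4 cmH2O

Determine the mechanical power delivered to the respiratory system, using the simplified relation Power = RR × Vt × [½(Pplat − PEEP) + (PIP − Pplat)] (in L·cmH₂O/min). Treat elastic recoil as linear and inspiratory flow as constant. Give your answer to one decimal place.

Per-breath work = Vt × [½(Pplat−PEEP) + (PIP−Pplat)] = 0.530 × [0.5×19.0 + 21.5] = 0.530 × 31.0 = 16.43 L·cmH2O.
Power = 23 × 16.43 = 377.89 L·cmH2O/min.

377.9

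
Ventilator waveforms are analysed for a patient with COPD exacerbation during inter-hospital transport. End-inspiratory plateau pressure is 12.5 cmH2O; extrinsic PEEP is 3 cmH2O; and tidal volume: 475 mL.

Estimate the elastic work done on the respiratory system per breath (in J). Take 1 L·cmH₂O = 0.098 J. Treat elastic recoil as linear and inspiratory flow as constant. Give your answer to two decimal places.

0.22

Elastic work ≈ ½ × (Pplat − PEEP) × Vt = 0.5 × (12.5 − 3) × 0.475 L = 0.5 × 9.5 × 0.475 = 2.256 L·cmH2O.
× 0.098 J/(L·cmH2O) → 0.2211 J.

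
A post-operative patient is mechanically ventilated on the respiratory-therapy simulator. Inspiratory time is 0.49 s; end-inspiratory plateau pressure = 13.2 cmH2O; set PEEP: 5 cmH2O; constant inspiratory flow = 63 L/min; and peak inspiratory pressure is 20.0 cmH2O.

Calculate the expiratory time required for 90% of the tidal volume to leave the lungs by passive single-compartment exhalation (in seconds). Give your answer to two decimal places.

0.94

Flow: 63 L/min ÷ 60 = 1.05 L/s.
Vt = flow × Ti = 1.05 L/s × 0.49 s × 1000 mL/L = 514.5 mL.
R = (PIP − Pplat)/V̇ = (20.0 − 13.2) / 1.05 = 6.8/1.05 = 6.476 cmH2O·s/L.
C = Vt/(Pplat − PEEP) = 514.5 / (13.2 − 5) = 514.5/8.2 = 62.744 mL/cmH2O.
τ = R × C = 6.476 × 0.06274 L/cmH2O = 0.4063 s.
t = −τ·ln(1 − 0.90) = −0.4063·ln(0.1) = 0.9355 s.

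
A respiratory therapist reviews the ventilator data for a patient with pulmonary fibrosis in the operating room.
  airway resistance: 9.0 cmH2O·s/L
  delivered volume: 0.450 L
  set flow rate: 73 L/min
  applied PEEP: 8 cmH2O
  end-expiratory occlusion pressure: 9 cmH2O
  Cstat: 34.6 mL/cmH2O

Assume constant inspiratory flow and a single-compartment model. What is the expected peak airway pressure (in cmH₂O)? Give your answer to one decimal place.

33.0

Flow: 73 L/min ÷ 60 = 1.2167 L/s.
Total PEEP = 9 cmH2O (set 8 + intrinsic 1); this is the baseline alveolar pressure.
Equation of motion (constant flow): PIP = Vt/C + R·V̇ + PEEP.
PIP = 450/34.6 + 9.0×1.2167 + 9 = 13.006 + 10.95 + 9 = 32.956 cmH2O.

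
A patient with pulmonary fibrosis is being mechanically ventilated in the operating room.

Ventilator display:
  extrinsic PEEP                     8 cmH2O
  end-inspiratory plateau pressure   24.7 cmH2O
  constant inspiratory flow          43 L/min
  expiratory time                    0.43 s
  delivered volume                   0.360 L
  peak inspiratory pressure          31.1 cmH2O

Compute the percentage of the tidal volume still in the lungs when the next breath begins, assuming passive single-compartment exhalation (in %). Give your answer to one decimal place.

10.7

Flow: 43 L/min ÷ 60 = 0.7167 L/s.
R = (PIP − Pplat)/V̇ = (31.1 − 24.7) / 0.7167 = 6.4/0.7167 = 8.93 cmH2O·s/L.
C = Vt/(Pplat − PEEP) = 360.0 / (24.7 − 8) = 360.0/16.7 = 21.557 mL/cmH2O.
τ = R × C = 8.93 × 0.02156 L/cmH2O = 0.1925 s.
Fraction remaining at end-expiration = e^(−Te/τ) = e^(−0.43/0.1925) = 0.1071 → 10.71%.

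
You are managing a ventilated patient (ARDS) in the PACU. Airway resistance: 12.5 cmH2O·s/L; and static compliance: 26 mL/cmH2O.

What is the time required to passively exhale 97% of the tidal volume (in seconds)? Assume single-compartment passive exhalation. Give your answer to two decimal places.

τ = R × C = 12.5 × 26 mL/cmH2O = 12.5 × 0.026 L/cmH2O = 0.325 s.
Exhaled fraction f = 1 − e^(−t/τ) → t = −τ·ln(1 − f) = −0.325·ln(0.03) = 1.14 s.

1.14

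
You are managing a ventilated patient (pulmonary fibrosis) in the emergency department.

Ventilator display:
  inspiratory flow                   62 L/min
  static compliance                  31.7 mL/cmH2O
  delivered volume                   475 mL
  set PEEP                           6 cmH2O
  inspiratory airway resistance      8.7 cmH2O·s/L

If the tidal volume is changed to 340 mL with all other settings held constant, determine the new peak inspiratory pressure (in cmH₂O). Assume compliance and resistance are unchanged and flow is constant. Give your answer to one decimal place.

25.7

Flow: 62 L/min ÷ 60 = 1.0333 L/s.
PIP = Vt/C + R·V̇ + PEEP (constant-flow equation of motion).
Only the elastic term changes: ΔPIP = ΔVt / C = (340 − 475) / 31.7 = -4.259 cmH2O.
Original PIP = 475/31.7 + 8.7×1.0333 + 6 = 29.974 cmH2O; new PIP = 29.974 + (-4.259) = 25.715 cmH2O.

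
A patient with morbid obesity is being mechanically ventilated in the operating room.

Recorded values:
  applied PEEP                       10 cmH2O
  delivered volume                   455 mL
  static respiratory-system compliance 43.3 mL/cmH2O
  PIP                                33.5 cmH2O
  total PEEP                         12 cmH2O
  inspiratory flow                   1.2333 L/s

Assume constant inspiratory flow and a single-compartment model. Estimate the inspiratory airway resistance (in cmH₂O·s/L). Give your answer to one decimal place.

8.9

Total PEEP = 12 cmH2O (set 10 + intrinsic 2); this is the baseline alveolar pressure.
Equation of motion (constant flow): PIP = Vt/C + R·V̇ + PEEP.
R·V̇ = PIP − Vt/C − PEEP = 33.5 − 455/43.3 − 12 = 33.5 − 10.508 − 12 = 10.992 cmH2O.
R = 10.992 / 1.2333 = 8.913 cmH2O·s/L.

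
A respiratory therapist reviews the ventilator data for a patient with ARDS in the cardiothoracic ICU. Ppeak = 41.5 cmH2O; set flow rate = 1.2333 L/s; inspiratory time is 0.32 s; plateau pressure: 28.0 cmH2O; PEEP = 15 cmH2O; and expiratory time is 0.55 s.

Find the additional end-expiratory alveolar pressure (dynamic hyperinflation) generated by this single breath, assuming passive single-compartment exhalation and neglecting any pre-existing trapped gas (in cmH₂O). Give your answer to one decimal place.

Vt = flow × Ti = 1.2333 L/s × 0.32 s × 1000 mL/L = 394.66 mL.
R = (PIP − Pplat)/V̇ = (41.5 − 28.0) / 1.2333 = 13.5/1.2333 = 10.946 cmH2O·s/L.
C = Vt/(Pplat − PEEP) = 394.66 / (28.0 − 15) = 394.66/13.0 = 30.358 mL/cmH2O.
τ = R × C = 10.946 × 0.03036 L/cmH2O = 0.3323 s.
Fraction remaining = e^(−Te/τ) = e^(−0.55/0.3323) = 0.1911; trapped volume = 394.66 × 0.1911 = 75.42 mL.
Additional alveolar pressure from trapping ≈ V_trapped / C = 75.42 / 30.358 = 2.484 cmH2O.

2.5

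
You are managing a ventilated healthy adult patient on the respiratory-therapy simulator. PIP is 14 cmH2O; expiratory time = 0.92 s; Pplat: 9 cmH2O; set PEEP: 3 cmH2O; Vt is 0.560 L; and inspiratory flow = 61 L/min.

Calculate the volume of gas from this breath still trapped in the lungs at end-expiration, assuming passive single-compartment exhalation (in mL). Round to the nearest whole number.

75

Flow: 61 L/min ÷ 60 = 1.0167 L/s.
R = (PIP − Pplat)/V̇ = (14 − 9) / 1.0167 = 5.0/1.0167 = 4.918 cmH2O·s/L.
C = Vt/(Pplat − PEEP) = 560.0 / (9 − 3) = 560.0/6.0 = 93.333 mL/cmH2O.
τ = R × C = 4.918 × 0.09333 L/cmH2O = 0.459 s.
Fraction remaining = e^(−Te/τ) = e^(−0.92/0.459) = 0.1347.
Trapped volume = 560.0 × 0.1347 = 75.432 mL.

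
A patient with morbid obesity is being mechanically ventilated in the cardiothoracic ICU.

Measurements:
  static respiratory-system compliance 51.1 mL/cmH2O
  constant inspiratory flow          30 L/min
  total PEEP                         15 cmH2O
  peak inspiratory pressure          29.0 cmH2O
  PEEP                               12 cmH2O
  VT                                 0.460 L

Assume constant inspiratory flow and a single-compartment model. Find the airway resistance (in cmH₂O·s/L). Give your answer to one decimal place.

10.0

Flow: 30 L/min ÷ 60 = 0.5 L/s.
Total PEEP = 15 cmH2O (set 12 + intrinsic 3); this is the baseline alveolar pressure.
Equation of motion (constant flow): PIP = Vt/C + R·V̇ + PEEP.
R·V̇ = PIP − Vt/C − PEEP = 29.0 − 460/51.1 − 15 = 29.0 − 9.002 − 15 = 4.998 cmH2O.
R = 4.998 / 0.5 = 9.996 cmH2O·s/L.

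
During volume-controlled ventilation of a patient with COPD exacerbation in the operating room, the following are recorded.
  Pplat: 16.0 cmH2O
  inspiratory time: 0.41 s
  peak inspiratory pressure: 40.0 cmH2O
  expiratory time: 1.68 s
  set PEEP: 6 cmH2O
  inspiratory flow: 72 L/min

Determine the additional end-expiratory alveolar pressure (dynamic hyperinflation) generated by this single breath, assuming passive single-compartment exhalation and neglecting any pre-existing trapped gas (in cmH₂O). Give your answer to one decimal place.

1.8

Flow: 72 L/min ÷ 60 = 1.2 L/s.
Vt = flow × Ti = 1.2 L/s × 0.41 s × 1000 mL/L = 492.0 mL.
R = (PIP − Pplat)/V̇ = (40.0 − 16.0) / 1.2 = 24.0/1.2 = 20.0 cmH2O·s/L.
C = Vt/(Pplat − PEEP) = 492.0 / (16.0 − 6) = 492.0/10.0 = 49.2 mL/cmH2O.
τ = R × C = 20.0 × 0.0492 L/cmH2O = 0.984 s.
Fraction remaining = e^(−Te/τ) = e^(−1.68/0.984) = 0.1814; trapped volume = 492.0 × 0.1814 = 89.249 mL.
Additional alveolar pressure from trapping ≈ V_trapped / C = 89.249 / 49.2 = 1.814 cmH2O.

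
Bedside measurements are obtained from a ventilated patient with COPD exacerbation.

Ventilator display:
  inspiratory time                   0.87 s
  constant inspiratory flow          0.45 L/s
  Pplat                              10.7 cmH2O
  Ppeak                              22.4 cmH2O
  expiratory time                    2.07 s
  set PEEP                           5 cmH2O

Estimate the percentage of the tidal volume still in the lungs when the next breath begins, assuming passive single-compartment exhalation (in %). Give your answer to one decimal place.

Vt = flow × Ti = 0.45 L/s × 0.87 s × 1000 mL/L = 391.5 mL.
R = (PIP − Pplat)/V̇ = (22.4 − 10.7) / 0.45 = 11.7/0.45 = 26.0 cmH2O·s/L.
C = Vt/(Pplat − PEEP) = 391.5 / (10.7 − 5) = 391.5/5.7 = 68.684 mL/cmH2O.
τ = R × C = 26.0 × 0.06868 L/cmH2O = 1.786 s.
Fraction remaining at end-expiration = e^(−Te/τ) = e^(−2.07/1.786) = 0.3138 → 31.38%.

31.4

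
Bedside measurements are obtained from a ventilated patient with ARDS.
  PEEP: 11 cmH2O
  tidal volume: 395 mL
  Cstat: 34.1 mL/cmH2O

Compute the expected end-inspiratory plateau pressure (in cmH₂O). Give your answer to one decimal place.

22.6

Pplat = PEEP + Vt / Cstat = 11 + 395 / 34.1 = 11 + 11.584 = 22.584 cmH2O.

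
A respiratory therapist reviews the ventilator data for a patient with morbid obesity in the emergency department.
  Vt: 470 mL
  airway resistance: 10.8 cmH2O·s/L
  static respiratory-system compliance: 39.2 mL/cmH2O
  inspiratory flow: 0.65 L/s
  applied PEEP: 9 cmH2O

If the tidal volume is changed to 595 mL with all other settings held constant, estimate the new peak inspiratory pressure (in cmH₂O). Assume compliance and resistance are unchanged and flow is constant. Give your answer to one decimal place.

31.2

PIP = Vt/C + R·V̇ + PEEP (constant-flow equation of motion).
Only the elastic term changes: ΔPIP = ΔVt / C = (595 − 470) / 39.2 = 3.189 cmH2O.
Original PIP = 470/39.2 + 10.8×0.65 + 9 = 28.01 cmH2O; new PIP = 28.01 + (3.189) = 31.199 cmH2O.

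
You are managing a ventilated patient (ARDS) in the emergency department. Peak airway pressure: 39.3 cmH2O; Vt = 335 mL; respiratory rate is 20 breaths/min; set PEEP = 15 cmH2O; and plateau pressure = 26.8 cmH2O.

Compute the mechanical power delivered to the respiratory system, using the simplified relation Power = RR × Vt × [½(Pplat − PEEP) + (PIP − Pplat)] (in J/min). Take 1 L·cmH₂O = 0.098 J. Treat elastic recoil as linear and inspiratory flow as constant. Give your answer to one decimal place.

12.1

Per-breath work = Vt × [½(Pplat−PEEP) + (PIP−Pplat)] = 0.335 × [0.5×11.8 + 12.5] = 0.335 × 18.4 = 6.164 L·cmH2O.
Power = 20 × 6.164 = 123.28 L·cmH2O/min.
× 0.098 J/(L·cmH2O) → 12.081 J/min.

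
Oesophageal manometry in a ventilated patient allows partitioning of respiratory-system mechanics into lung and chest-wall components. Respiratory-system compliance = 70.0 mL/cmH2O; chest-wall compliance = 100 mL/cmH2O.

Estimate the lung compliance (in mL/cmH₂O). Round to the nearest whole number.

1/CL = 1/Crs − 1/Ccw.
1/CL = 1/70.0 − 1/100 = 0.004286.
CL = 233.32 mL/cmH2O.

233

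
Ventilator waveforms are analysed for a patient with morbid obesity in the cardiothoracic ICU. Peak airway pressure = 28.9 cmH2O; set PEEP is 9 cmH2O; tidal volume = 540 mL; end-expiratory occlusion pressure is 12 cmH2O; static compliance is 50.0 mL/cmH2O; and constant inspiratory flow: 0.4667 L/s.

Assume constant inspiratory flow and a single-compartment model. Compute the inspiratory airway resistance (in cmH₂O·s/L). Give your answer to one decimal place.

13.1

Total PEEP = 12 cmH2O (set 9 + intrinsic 3); this is the baseline alveolar pressure.
Equation of motion (constant flow): PIP = Vt/C + R·V̇ + PEEP.
R·V̇ = PIP − Vt/C − PEEP = 28.9 − 540/50.0 − 12 = 28.9 − 10.8 − 12 = 6.1 cmH2O.
R = 6.1 / 0.4667 = 13.07 cmH2O·s/L.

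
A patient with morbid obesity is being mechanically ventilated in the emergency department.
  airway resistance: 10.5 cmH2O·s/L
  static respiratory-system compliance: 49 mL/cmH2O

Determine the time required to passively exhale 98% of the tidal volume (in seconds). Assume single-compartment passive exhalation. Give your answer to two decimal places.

τ = R × C = 10.5 × 49 mL/cmH2O = 10.5 × 0.049 L/cmH2O = 0.5145 s.
Exhaled fraction f = 1 − e^(−t/τ) → t = −τ·ln(1 − f) = −0.5145·ln(0.02) = 2.013 s.

2.01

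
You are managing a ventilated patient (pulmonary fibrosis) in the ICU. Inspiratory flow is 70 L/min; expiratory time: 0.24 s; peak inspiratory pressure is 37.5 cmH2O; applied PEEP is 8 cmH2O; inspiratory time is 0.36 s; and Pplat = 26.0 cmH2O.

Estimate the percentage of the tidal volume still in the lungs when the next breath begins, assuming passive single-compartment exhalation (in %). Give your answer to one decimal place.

Flow: 70 L/min ÷ 60 = 1.1667 L/s.
Vt = flow × Ti = 1.1667 L/s × 0.36 s × 1000 mL/L = 420.01 mL.
R = (PIP − Pplat)/V̇ = (37.5 − 26.0) / 1.1667 = 11.5/1.1667 = 9.857 cmH2O·s/L.
C = Vt/(Pplat − PEEP) = 420.01 / (26.0 − 8) = 420.01/18.0 = 23.334 mL/cmH2O.
τ = R × C = 9.857 × 0.02333 L/cmH2O = 0.23 s.
Fraction remaining at end-expiration = e^(−Te/τ) = e^(−0.24/0.23) = 0.3522 → 35.22%.

35.2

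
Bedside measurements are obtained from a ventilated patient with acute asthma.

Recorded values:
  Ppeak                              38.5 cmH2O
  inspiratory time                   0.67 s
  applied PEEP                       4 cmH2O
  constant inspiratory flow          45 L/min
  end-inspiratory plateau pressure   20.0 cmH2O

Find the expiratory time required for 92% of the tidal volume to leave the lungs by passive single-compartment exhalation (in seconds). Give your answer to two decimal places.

1.96

Flow: 45 L/min ÷ 60 = 0.75 L/s.
Vt = flow × Ti = 0.75 L/s × 0.67 s × 1000 mL/L = 502.5 mL.
R = (PIP − Pplat)/V̇ = (38.5 − 20.0) / 0.75 = 18.5/0.75 = 24.667 cmH2O·s/L.
C = Vt/(Pplat − PEEP) = 502.5 / (20.0 − 4) = 502.5/16.0 = 31.406 mL/cmH2O.
τ = R × C = 24.667 × 0.03141 L/cmH2O = 0.7748 s.
t = −τ·ln(1 − 0.92) = −0.7748·ln(0.08) = 1.957 s.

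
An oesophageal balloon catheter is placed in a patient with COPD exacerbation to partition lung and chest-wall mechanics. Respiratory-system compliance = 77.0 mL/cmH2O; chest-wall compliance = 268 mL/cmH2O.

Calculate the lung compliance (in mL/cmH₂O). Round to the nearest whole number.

1/CL = 1/Crs − 1/Ccw.
1/CL = 1/77.0 − 1/268 = 0.009256.
CL = 108.04 mL/cmH2O.

108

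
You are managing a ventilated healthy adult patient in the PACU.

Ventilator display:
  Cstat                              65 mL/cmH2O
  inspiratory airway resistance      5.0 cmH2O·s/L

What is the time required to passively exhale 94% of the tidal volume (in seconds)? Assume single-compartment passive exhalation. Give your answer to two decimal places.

τ = R × C = 5.0 × 65 mL/cmH2O = 5.0 × 0.065 L/cmH2O = 0.325 s.
Exhaled fraction f = 1 − e^(−t/τ) → t = −τ·ln(1 − f) = −0.325·ln(0.06) = 0.9144 s.

0.91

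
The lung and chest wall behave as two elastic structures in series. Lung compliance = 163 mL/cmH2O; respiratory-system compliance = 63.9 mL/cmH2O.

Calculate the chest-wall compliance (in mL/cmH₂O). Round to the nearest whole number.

105

1/Ccw = 1/Crs − 1/CL.
1/Ccw = 1/63.9 − 1/163 = 0.009514.
Ccw = 105.11 mL/cmH2O.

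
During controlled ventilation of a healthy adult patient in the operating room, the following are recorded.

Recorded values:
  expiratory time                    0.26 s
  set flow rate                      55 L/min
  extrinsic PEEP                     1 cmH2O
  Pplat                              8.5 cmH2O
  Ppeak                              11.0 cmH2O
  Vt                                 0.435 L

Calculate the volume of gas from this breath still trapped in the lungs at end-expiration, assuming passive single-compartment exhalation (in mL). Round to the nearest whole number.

84

Flow: 55 L/min ÷ 60 = 0.9167 L/s.
R = (PIP − Pplat)/V̇ = (11.0 − 8.5) / 0.9167 = 2.5/0.9167 = 2.727 cmH2O·s/L.
C = Vt/(Pplat − PEEP) = 435.0 / (8.5 − 1) = 435.0/7.5 = 58.0 mL/cmH2O.
τ = R × C = 2.727 × 0.058 L/cmH2O = 0.1582 s.
Fraction remaining = e^(−Te/τ) = e^(−0.26/0.1582) = 0.1933.
Trapped volume = 435.0 × 0.1933 = 84.086 mL.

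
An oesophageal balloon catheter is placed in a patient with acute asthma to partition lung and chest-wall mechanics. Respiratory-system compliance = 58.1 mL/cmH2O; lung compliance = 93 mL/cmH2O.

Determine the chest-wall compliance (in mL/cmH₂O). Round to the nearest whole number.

155

1/Ccw = 1/Crs − 1/CL.
1/Ccw = 1/58.1 − 1/93 = 0.006459.
Ccw = 154.82 mL/cmH2O.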